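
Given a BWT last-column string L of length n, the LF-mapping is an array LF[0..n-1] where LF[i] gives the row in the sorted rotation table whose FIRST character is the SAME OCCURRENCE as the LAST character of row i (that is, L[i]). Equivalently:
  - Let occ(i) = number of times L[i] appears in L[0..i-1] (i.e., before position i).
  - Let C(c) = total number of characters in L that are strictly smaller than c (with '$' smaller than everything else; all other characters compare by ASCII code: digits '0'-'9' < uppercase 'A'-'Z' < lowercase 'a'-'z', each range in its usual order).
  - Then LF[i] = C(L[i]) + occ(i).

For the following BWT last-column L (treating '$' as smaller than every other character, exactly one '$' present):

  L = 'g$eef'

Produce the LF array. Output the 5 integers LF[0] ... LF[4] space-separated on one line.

Char counts: '$':1, 'e':2, 'f':1, 'g':1
C (first-col start): C('$')=0, C('e')=1, C('f')=3, C('g')=4
L[0]='g': occ=0, LF[0]=C('g')+0=4+0=4
L[1]='$': occ=0, LF[1]=C('$')+0=0+0=0
L[2]='e': occ=0, LF[2]=C('e')+0=1+0=1
L[3]='e': occ=1, LF[3]=C('e')+1=1+1=2
L[4]='f': occ=0, LF[4]=C('f')+0=3+0=3

Answer: 4 0 1 2 3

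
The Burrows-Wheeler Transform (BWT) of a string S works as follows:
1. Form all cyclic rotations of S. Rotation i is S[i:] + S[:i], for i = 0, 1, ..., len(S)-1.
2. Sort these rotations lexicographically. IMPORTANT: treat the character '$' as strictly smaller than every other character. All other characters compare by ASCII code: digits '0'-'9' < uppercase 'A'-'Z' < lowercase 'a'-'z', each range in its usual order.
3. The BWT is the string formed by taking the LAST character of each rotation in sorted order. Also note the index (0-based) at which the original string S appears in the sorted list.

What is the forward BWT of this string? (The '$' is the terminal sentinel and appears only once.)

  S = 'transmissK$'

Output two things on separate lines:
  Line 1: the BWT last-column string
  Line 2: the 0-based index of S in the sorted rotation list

All 11 rotations (rotation i = S[i:]+S[:i]):
  rot[0] = transmissK$
  rot[1] = ransmissK$t
  rot[2] = ansmissK$tr
  rot[3] = nsmissK$tra
  rot[4] = smissK$tran
  rot[5] = missK$trans
  rot[6] = issK$transm
  rot[7] = ssK$transmi
  rot[8] = sK$transmis
  rot[9] = K$transmiss
  rot[10] = $transmissK
Sorted (with $ < everything):
  sorted[0] = $transmissK  (last char: 'K')
  sorted[1] = K$transmiss  (last char: 's')
  sorted[2] = ansmissK$tr  (last char: 'r')
  sorted[3] = issK$transm  (last char: 'm')
  sorted[4] = missK$trans  (last char: 's')
  sorted[5] = nsmissK$tra  (last char: 'a')
  sorted[6] = ransmissK$t  (last char: 't')
  sorted[7] = sK$transmis  (last char: 's')
  sorted[8] = smissK$tran  (last char: 'n')
  sorted[9] = ssK$transmi  (last char: 'i')
  sorted[10] = transmissK$  (last char: '$')
Last column: Ksrmsatsni$
Original string S is at sorted index 10

Answer: Ksrmsatsni$
10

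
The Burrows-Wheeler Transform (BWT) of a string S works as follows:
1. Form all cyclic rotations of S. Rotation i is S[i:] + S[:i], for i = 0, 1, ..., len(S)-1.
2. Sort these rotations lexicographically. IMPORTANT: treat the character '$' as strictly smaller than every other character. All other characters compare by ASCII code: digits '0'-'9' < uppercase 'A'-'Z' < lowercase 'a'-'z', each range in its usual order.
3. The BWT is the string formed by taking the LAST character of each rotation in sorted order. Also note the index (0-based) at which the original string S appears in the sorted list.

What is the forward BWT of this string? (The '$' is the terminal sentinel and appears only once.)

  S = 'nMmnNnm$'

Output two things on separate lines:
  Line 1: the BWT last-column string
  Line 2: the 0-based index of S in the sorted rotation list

Answer: mnnnM$mN
5

Derivation:
All 8 rotations (rotation i = S[i:]+S[:i]):
  rot[0] = nMmnNnm$
  rot[1] = MmnNnm$n
  rot[2] = mnNnm$nM
  rot[3] = nNnm$nMm
  rot[4] = Nnm$nMmn
  rot[5] = nm$nMmnN
  rot[6] = m$nMmnNn
  rot[7] = $nMmnNnm
Sorted (with $ < everything):
  sorted[0] = $nMmnNnm  (last char: 'm')
  sorted[1] = MmnNnm$n  (last char: 'n')
  sorted[2] = Nnm$nMmn  (last char: 'n')
  sorted[3] = m$nMmnNn  (last char: 'n')
  sorted[4] = mnNnm$nM  (last char: 'M')
  sorted[5] = nMmnNnm$  (last char: '$')
  sorted[6] = nNnm$nMm  (last char: 'm')
  sorted[7] = nm$nMmnN  (last char: 'N')
Last column: mnnnM$mN
Original string S is at sorted index 5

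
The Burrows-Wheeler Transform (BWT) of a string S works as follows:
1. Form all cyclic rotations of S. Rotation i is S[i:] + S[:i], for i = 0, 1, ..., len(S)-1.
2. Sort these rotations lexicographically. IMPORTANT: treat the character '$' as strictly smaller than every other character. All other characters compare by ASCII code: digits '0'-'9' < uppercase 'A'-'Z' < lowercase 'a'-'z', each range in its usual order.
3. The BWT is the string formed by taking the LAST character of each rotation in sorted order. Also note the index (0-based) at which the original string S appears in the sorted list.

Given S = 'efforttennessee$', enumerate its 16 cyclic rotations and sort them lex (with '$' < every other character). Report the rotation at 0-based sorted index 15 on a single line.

Answer: ttennessee$effor

Derivation:
All 16 rotations (rotation i = S[i:]+S[:i]):
  rot[0] = efforttennessee$
  rot[1] = fforttennessee$e
  rot[2] = forttennessee$ef
  rot[3] = orttennessee$eff
  rot[4] = rttennessee$effo
  rot[5] = ttennessee$effor
  rot[6] = tennessee$effort
  rot[7] = ennessee$effortt
  rot[8] = nnessee$effortte
  rot[9] = nessee$effortten
  rot[10] = essee$efforttenn
  rot[11] = ssee$efforttenne
  rot[12] = see$efforttennes
  rot[13] = ee$efforttenness
  rot[14] = e$efforttennesse
  rot[15] = $efforttennessee
Sorted (with $ < everything):
  sorted[0] = $efforttennessee
  sorted[1] = e$efforttennesse
  sorted[2] = ee$efforttenness
  sorted[3] = efforttennessee$
  sorted[4] = ennessee$effortt
  sorted[5] = essee$efforttenn
  sorted[6] = fforttennessee$e
  sorted[7] = forttennessee$ef
  sorted[8] = nessee$effortten
  sorted[9] = nnessee$effortte
  sorted[10] = orttennessee$eff
  sorted[11] = rttennessee$effo
  sorted[12] = see$efforttennes
  sorted[13] = ssee$efforttenne
  sorted[14] = tennessee$effort
  sorted[15] = ttennessee$effor
sorted[15] = ttennessee$effor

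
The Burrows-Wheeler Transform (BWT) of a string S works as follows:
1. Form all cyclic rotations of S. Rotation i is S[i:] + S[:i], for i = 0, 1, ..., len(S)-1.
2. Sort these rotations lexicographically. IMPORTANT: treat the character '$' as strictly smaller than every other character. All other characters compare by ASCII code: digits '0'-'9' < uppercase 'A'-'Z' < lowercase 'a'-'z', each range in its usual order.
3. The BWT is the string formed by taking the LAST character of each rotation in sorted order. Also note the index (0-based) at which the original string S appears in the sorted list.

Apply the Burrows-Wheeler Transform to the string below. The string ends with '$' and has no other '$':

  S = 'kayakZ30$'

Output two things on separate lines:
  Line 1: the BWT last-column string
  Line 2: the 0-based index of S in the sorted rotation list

Answer: 03Zkyka$a
7

Derivation:
All 9 rotations (rotation i = S[i:]+S[:i]):
  rot[0] = kayakZ30$
  rot[1] = ayakZ30$k
  rot[2] = yakZ30$ka
  rot[3] = akZ30$kay
  rot[4] = kZ30$kaya
  rot[5] = Z30$kayak
  rot[6] = 30$kayakZ
  rot[7] = 0$kayakZ3
  rot[8] = $kayakZ30
Sorted (with $ < everything):
  sorted[0] = $kayakZ30  (last char: '0')
  sorted[1] = 0$kayakZ3  (last char: '3')
  sorted[2] = 30$kayakZ  (last char: 'Z')
  sorted[3] = Z30$kayak  (last char: 'k')
  sorted[4] = akZ30$kay  (last char: 'y')
  sorted[5] = ayakZ30$k  (last char: 'k')
  sorted[6] = kZ30$kaya  (last char: 'a')
  sorted[7] = kayakZ30$  (last char: '$')
  sorted[8] = yakZ30$ka  (last char: 'a')
Last column: 03Zkyka$a
Original string S is at sorted index 7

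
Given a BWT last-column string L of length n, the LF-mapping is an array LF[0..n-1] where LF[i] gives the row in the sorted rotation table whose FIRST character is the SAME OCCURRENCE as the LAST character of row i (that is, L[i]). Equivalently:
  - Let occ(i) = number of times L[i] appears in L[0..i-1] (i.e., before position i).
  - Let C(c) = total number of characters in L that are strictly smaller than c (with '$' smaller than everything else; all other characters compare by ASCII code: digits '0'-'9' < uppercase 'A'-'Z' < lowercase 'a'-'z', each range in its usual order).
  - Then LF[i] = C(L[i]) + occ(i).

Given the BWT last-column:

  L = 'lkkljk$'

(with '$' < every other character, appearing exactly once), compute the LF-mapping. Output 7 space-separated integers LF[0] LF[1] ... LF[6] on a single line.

Char counts: '$':1, 'j':1, 'k':3, 'l':2
C (first-col start): C('$')=0, C('j')=1, C('k')=2, C('l')=5
L[0]='l': occ=0, LF[0]=C('l')+0=5+0=5
L[1]='k': occ=0, LF[1]=C('k')+0=2+0=2
L[2]='k': occ=1, LF[2]=C('k')+1=2+1=3
L[3]='l': occ=1, LF[3]=C('l')+1=5+1=6
L[4]='j': occ=0, LF[4]=C('j')+0=1+0=1
L[5]='k': occ=2, LF[5]=C('k')+2=2+2=4
L[6]='$': occ=0, LF[6]=C('$')+0=0+0=0

Answer: 5 2 3 6 1 4 0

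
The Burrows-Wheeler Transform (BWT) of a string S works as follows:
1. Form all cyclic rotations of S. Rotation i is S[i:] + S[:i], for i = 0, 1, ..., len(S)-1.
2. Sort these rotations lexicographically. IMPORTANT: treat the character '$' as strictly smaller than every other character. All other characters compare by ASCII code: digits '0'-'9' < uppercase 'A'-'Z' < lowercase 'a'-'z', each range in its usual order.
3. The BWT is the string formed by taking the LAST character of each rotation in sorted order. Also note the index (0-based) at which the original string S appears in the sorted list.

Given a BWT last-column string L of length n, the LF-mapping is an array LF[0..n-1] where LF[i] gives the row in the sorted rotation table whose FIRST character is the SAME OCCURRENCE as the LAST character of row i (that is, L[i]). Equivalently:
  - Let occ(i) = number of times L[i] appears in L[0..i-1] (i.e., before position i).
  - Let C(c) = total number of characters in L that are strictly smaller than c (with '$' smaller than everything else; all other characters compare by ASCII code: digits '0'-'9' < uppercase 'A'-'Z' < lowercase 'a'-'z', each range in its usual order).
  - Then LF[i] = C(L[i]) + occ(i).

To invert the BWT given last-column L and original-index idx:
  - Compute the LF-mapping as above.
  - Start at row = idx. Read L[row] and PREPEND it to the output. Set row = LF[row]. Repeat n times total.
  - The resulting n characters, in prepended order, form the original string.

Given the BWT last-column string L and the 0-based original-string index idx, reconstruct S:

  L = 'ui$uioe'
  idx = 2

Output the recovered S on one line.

Answer: ieuiou$

Derivation:
LF mapping: 5 2 0 6 3 4 1
Walk LF starting at row 2, prepending L[row]:
  step 1: row=2, L[2]='$', prepend. Next row=LF[2]=0
  step 2: row=0, L[0]='u', prepend. Next row=LF[0]=5
  step 3: row=5, L[5]='o', prepend. Next row=LF[5]=4
  step 4: row=4, L[4]='i', prepend. Next row=LF[4]=3
  step 5: row=3, L[3]='u', prepend. Next row=LF[3]=6
  step 6: row=6, L[6]='e', prepend. Next row=LF[6]=1
  step 7: row=1, L[1]='i', prepend. Next row=LF[1]=2
Reversed output: ieuiou$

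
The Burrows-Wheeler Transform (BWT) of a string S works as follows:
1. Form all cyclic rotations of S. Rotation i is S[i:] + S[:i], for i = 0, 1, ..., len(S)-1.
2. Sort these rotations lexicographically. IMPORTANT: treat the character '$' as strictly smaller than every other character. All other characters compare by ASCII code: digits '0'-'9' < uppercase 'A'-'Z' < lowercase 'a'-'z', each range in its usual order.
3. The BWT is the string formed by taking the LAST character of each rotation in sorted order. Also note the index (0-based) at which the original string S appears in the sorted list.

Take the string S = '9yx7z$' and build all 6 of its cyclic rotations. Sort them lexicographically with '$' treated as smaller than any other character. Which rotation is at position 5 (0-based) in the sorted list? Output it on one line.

All 6 rotations (rotation i = S[i:]+S[:i]):
  rot[0] = 9yx7z$
  rot[1] = yx7z$9
  rot[2] = x7z$9y
  rot[3] = 7z$9yx
  rot[4] = z$9yx7
  rot[5] = $9yx7z
Sorted (with $ < everything):
  sorted[0] = $9yx7z
  sorted[1] = 7z$9yx
  sorted[2] = 9yx7z$
  sorted[3] = x7z$9y
  sorted[4] = yx7z$9
  sorted[5] = z$9yx7
sorted[5] = z$9yx7

Answer: z$9yx7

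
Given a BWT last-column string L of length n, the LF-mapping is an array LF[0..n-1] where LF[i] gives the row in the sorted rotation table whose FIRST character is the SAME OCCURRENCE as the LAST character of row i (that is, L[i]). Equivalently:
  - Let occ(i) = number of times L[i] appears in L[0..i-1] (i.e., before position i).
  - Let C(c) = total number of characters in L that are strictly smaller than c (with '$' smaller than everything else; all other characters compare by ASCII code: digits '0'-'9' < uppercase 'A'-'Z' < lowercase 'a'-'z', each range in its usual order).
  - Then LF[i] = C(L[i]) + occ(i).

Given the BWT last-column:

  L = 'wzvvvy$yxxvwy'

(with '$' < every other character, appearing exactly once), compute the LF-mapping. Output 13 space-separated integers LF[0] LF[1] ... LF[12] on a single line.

Answer: 5 12 1 2 3 9 0 10 7 8 4 6 11

Derivation:
Char counts: '$':1, 'v':4, 'w':2, 'x':2, 'y':3, 'z':1
C (first-col start): C('$')=0, C('v')=1, C('w')=5, C('x')=7, C('y')=9, C('z')=12
L[0]='w': occ=0, LF[0]=C('w')+0=5+0=5
L[1]='z': occ=0, LF[1]=C('z')+0=12+0=12
L[2]='v': occ=0, LF[2]=C('v')+0=1+0=1
L[3]='v': occ=1, LF[3]=C('v')+1=1+1=2
L[4]='v': occ=2, LF[4]=C('v')+2=1+2=3
L[5]='y': occ=0, LF[5]=C('y')+0=9+0=9
L[6]='$': occ=0, LF[6]=C('$')+0=0+0=0
L[7]='y': occ=1, LF[7]=C('y')+1=9+1=10
L[8]='x': occ=0, LF[8]=C('x')+0=7+0=7
L[9]='x': occ=1, LF[9]=C('x')+1=7+1=8
L[10]='v': occ=3, LF[10]=C('v')+3=1+3=4
L[11]='w': occ=1, LF[11]=C('w')+1=5+1=6
L[12]='y': occ=2, LF[12]=C('y')+2=9+2=11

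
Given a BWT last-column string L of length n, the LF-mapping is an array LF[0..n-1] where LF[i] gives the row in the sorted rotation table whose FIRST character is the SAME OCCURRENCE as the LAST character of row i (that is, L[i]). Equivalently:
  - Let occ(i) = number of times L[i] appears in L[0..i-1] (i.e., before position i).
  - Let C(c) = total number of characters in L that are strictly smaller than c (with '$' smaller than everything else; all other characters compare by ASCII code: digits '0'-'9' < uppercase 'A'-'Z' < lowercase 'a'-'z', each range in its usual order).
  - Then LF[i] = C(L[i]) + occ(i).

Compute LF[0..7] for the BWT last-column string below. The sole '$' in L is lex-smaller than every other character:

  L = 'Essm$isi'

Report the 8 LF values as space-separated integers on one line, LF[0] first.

Char counts: '$':1, 'E':1, 'i':2, 'm':1, 's':3
C (first-col start): C('$')=0, C('E')=1, C('i')=2, C('m')=4, C('s')=5
L[0]='E': occ=0, LF[0]=C('E')+0=1+0=1
L[1]='s': occ=0, LF[1]=C('s')+0=5+0=5
L[2]='s': occ=1, LF[2]=C('s')+1=5+1=6
L[3]='m': occ=0, LF[3]=C('m')+0=4+0=4
L[4]='$': occ=0, LF[4]=C('$')+0=0+0=0
L[5]='i': occ=0, LF[5]=C('i')+0=2+0=2
L[6]='s': occ=2, LF[6]=C('s')+2=5+2=7
L[7]='i': occ=1, LF[7]=C('i')+1=2+1=3

Answer: 1 5 6 4 0 2 7 3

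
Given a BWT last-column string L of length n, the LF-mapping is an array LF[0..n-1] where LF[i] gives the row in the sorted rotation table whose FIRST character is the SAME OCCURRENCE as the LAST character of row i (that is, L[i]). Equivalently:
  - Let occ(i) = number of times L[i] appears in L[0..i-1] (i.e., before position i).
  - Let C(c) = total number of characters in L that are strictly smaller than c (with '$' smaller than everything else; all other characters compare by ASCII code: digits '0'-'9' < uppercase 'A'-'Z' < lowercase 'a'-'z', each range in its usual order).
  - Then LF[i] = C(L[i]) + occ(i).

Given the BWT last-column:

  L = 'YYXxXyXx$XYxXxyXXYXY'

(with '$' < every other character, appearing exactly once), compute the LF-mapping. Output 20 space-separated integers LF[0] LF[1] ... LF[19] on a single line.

Answer: 9 10 1 14 2 18 3 15 0 4 11 16 5 17 19 6 7 12 8 13

Derivation:
Char counts: '$':1, 'X':8, 'Y':5, 'x':4, 'y':2
C (first-col start): C('$')=0, C('X')=1, C('Y')=9, C('x')=14, C('y')=18
L[0]='Y': occ=0, LF[0]=C('Y')+0=9+0=9
L[1]='Y': occ=1, LF[1]=C('Y')+1=9+1=10
L[2]='X': occ=0, LF[2]=C('X')+0=1+0=1
L[3]='x': occ=0, LF[3]=C('x')+0=14+0=14
L[4]='X': occ=1, LF[4]=C('X')+1=1+1=2
L[5]='y': occ=0, LF[5]=C('y')+0=18+0=18
L[6]='X': occ=2, LF[6]=C('X')+2=1+2=3
L[7]='x': occ=1, LF[7]=C('x')+1=14+1=15
L[8]='$': occ=0, LF[8]=C('$')+0=0+0=0
L[9]='X': occ=3, LF[9]=C('X')+3=1+3=4
L[10]='Y': occ=2, LF[10]=C('Y')+2=9+2=11
L[11]='x': occ=2, LF[11]=C('x')+2=14+2=16
L[12]='X': occ=4, LF[12]=C('X')+4=1+4=5
L[13]='x': occ=3, LF[13]=C('x')+3=14+3=17
L[14]='y': occ=1, LF[14]=C('y')+1=18+1=19
L[15]='X': occ=5, LF[15]=C('X')+5=1+5=6
L[16]='X': occ=6, LF[16]=C('X')+6=1+6=7
L[17]='Y': occ=3, LF[17]=C('Y')+3=9+3=12
L[18]='X': occ=7, LF[18]=C('X')+7=1+7=8
L[19]='Y': occ=4, LF[19]=C('Y')+4=9+4=13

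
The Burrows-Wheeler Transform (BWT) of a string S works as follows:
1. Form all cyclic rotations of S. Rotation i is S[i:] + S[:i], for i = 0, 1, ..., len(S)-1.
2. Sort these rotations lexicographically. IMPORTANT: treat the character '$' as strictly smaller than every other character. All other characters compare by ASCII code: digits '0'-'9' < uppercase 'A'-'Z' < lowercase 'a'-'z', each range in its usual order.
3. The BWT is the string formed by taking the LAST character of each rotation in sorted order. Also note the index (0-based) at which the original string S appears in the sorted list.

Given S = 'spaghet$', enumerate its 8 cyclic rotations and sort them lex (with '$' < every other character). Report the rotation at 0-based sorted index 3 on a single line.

All 8 rotations (rotation i = S[i:]+S[:i]):
  rot[0] = spaghet$
  rot[1] = paghet$s
  rot[2] = aghet$sp
  rot[3] = ghet$spa
  rot[4] = het$spag
  rot[5] = et$spagh
  rot[6] = t$spaghe
  rot[7] = $spaghet
Sorted (with $ < everything):
  sorted[0] = $spaghet
  sorted[1] = aghet$sp
  sorted[2] = et$spagh
  sorted[3] = ghet$spa
  sorted[4] = het$spag
  sorted[5] = paghet$s
  sorted[6] = spaghet$
  sorted[7] = t$spaghe
sorted[3] = ghet$spa

Answer: ghet$spa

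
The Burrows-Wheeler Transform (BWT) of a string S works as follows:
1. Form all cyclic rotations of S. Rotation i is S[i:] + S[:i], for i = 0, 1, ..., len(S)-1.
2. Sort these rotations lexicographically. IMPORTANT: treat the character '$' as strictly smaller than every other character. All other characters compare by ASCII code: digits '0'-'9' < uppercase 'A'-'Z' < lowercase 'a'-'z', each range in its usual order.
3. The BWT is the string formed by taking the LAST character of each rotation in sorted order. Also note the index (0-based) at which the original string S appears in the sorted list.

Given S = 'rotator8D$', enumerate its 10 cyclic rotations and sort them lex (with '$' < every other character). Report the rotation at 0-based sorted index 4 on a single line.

All 10 rotations (rotation i = S[i:]+S[:i]):
  rot[0] = rotator8D$
  rot[1] = otator8D$r
  rot[2] = tator8D$ro
  rot[3] = ator8D$rot
  rot[4] = tor8D$rota
  rot[5] = or8D$rotat
  rot[6] = r8D$rotato
  rot[7] = 8D$rotator
  rot[8] = D$rotator8
  rot[9] = $rotator8D
Sorted (with $ < everything):
  sorted[0] = $rotator8D
  sorted[1] = 8D$rotator
  sorted[2] = D$rotator8
  sorted[3] = ator8D$rot
  sorted[4] = or8D$rotat
  sorted[5] = otator8D$r
  sorted[6] = r8D$rotato
  sorted[7] = rotator8D$
  sorted[8] = tator8D$ro
  sorted[9] = tor8D$rota
sorted[4] = or8D$rotat

Answer: or8D$rotat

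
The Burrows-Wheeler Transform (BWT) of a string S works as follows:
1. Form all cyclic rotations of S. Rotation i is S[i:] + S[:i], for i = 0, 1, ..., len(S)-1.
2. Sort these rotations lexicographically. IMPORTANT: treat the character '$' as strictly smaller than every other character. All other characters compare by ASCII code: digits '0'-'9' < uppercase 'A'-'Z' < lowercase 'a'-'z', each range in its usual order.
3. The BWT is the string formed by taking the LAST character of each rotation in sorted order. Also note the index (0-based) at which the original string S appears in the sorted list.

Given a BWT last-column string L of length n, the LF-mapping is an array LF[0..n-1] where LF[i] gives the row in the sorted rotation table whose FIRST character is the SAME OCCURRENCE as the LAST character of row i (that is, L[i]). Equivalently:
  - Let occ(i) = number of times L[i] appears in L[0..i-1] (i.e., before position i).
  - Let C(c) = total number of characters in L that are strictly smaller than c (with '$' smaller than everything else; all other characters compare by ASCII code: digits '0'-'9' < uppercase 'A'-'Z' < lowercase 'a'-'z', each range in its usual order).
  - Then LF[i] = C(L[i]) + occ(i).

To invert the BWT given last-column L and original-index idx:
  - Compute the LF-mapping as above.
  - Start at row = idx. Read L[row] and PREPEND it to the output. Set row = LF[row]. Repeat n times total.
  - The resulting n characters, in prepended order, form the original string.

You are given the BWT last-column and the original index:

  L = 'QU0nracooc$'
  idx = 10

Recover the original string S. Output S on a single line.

Answer: raccoonU0Q$

Derivation:
LF mapping: 2 3 1 7 10 4 5 8 9 6 0
Walk LF starting at row 10, prepending L[row]:
  step 1: row=10, L[10]='$', prepend. Next row=LF[10]=0
  step 2: row=0, L[0]='Q', prepend. Next row=LF[0]=2
  step 3: row=2, L[2]='0', prepend. Next row=LF[2]=1
  step 4: row=1, L[1]='U', prepend. Next row=LF[1]=3
  step 5: row=3, L[3]='n', prepend. Next row=LF[3]=7
  step 6: row=7, L[7]='o', prepend. Next row=LF[7]=8
  step 7: row=8, L[8]='o', prepend. Next row=LF[8]=9
  step 8: row=9, L[9]='c', prepend. Next row=LF[9]=6
  step 9: row=6, L[6]='c', prepend. Next row=LF[6]=5
  step 10: row=5, L[5]='a', prepend. Next row=LF[5]=4
  step 11: row=4, L[4]='r', prepend. Next row=LF[4]=10
Reversed output: raccoonU0Q$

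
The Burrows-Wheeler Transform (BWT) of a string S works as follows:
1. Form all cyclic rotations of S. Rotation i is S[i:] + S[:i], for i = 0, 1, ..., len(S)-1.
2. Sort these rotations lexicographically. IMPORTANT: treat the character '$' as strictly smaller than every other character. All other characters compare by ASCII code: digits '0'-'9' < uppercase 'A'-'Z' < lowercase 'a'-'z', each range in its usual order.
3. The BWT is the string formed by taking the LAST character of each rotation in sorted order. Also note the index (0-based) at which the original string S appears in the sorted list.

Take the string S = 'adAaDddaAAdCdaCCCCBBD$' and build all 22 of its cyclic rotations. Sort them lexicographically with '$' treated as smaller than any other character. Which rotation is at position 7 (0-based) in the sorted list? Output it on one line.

All 22 rotations (rotation i = S[i:]+S[:i]):
  rot[0] = adAaDddaAAdCdaCCCCBBD$
  rot[1] = dAaDddaAAdCdaCCCCBBD$a
  rot[2] = AaDddaAAdCdaCCCCBBD$ad
  rot[3] = aDddaAAdCdaCCCCBBD$adA
  rot[4] = DddaAAdCdaCCCCBBD$adAa
  rot[5] = ddaAAdCdaCCCCBBD$adAaD
  rot[6] = daAAdCdaCCCCBBD$adAaDd
  rot[7] = aAAdCdaCCCCBBD$adAaDdd
  rot[8] = AAdCdaCCCCBBD$adAaDdda
  rot[9] = AdCdaCCCCBBD$adAaDddaA
  rot[10] = dCdaCCCCBBD$adAaDddaAA
  rot[11] = CdaCCCCBBD$adAaDddaAAd
  rot[12] = daCCCCBBD$adAaDddaAAdC
  rot[13] = aCCCCBBD$adAaDddaAAdCd
  rot[14] = CCCCBBD$adAaDddaAAdCda
  rot[15] = CCCBBD$adAaDddaAAdCdaC
  rot[16] = CCBBD$adAaDddaAAdCdaCC
  rot[17] = CBBD$adAaDddaAAdCdaCCC
  rot[18] = BBD$adAaDddaAAdCdaCCCC
  rot[19] = BD$adAaDddaAAdCdaCCCCB
  rot[20] = D$adAaDddaAAdCdaCCCCBB
  rot[21] = $adAaDddaAAdCdaCCCCBBD
Sorted (with $ < everything):
  sorted[0] = $adAaDddaAAdCdaCCCCBBD
  sorted[1] = AAdCdaCCCCBBD$adAaDdda
  sorted[2] = AaDddaAAdCdaCCCCBBD$ad
  sorted[3] = AdCdaCCCCBBD$adAaDddaA
  sorted[4] = BBD$adAaDddaAAdCdaCCCC
  sorted[5] = BD$adAaDddaAAdCdaCCCCB
  sorted[6] = CBBD$adAaDddaAAdCdaCCC
  sorted[7] = CCBBD$adAaDddaAAdCdaCC
  sorted[8] = CCCBBD$adAaDddaAAdCdaC
  sorted[9] = CCCCBBD$adAaDddaAAdCda
  sorted[10] = CdaCCCCBBD$adAaDddaAAd
  sorted[11] = D$adAaDddaAAdCdaCCCCBB
  sorted[12] = DddaAAdCdaCCCCBBD$adAa
  sorted[13] = aAAdCdaCCCCBBD$adAaDdd
  sorted[14] = aCCCCBBD$adAaDddaAAdCd
  sorted[15] = aDddaAAdCdaCCCCBBD$adA
  sorted[16] = adAaDddaAAdCdaCCCCBBD$
  sorted[17] = dAaDddaAAdCdaCCCCBBD$a
  sorted[18] = dCdaCCCCBBD$adAaDddaAA
  sorted[19] = daAAdCdaCCCCBBD$adAaDd
  sorted[20] = daCCCCBBD$adAaDddaAAdC
  sorted[21] = ddaAAdCdaCCCCBBD$adAaD
sorted[7] = CCBBD$adAaDddaAAdCdaCC

Answer: CCBBD$adAaDddaAAdCdaCC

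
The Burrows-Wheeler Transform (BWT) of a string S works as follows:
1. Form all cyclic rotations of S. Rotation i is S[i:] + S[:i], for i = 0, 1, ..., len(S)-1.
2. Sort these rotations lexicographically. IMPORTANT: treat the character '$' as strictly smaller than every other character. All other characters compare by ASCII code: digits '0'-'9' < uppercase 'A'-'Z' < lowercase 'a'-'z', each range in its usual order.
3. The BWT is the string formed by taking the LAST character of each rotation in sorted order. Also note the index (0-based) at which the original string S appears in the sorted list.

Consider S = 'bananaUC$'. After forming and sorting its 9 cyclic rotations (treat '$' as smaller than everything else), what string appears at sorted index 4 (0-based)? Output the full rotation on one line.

All 9 rotations (rotation i = S[i:]+S[:i]):
  rot[0] = bananaUC$
  rot[1] = ananaUC$b
  rot[2] = nanaUC$ba
  rot[3] = anaUC$ban
  rot[4] = naUC$bana
  rot[5] = aUC$banan
  rot[6] = UC$banana
  rot[7] = C$bananaU
  rot[8] = $bananaUC
Sorted (with $ < everything):
  sorted[0] = $bananaUC
  sorted[1] = C$bananaU
  sorted[2] = UC$banana
  sorted[3] = aUC$banan
  sorted[4] = anaUC$ban
  sorted[5] = ananaUC$b
  sorted[6] = bananaUC$
  sorted[7] = naUC$bana
  sorted[8] = nanaUC$ba
sorted[4] = anaUC$ban

Answer: anaUC$ban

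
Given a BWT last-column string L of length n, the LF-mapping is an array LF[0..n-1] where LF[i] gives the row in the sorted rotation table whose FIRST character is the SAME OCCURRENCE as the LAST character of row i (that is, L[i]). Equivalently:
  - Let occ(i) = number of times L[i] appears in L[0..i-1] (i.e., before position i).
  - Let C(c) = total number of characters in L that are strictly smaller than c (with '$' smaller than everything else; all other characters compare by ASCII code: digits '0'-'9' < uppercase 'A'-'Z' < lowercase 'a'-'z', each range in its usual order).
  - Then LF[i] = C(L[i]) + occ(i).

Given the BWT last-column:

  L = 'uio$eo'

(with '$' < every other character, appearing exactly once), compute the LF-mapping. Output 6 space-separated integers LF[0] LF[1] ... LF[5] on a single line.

Char counts: '$':1, 'e':1, 'i':1, 'o':2, 'u':1
C (first-col start): C('$')=0, C('e')=1, C('i')=2, C('o')=3, C('u')=5
L[0]='u': occ=0, LF[0]=C('u')+0=5+0=5
L[1]='i': occ=0, LF[1]=C('i')+0=2+0=2
L[2]='o': occ=0, LF[2]=C('o')+0=3+0=3
L[3]='$': occ=0, LF[3]=C('$')+0=0+0=0
L[4]='e': occ=0, LF[4]=C('e')+0=1+0=1
L[5]='o': occ=1, LF[5]=C('o')+1=3+1=4

Answer: 5 2 3 0 1 4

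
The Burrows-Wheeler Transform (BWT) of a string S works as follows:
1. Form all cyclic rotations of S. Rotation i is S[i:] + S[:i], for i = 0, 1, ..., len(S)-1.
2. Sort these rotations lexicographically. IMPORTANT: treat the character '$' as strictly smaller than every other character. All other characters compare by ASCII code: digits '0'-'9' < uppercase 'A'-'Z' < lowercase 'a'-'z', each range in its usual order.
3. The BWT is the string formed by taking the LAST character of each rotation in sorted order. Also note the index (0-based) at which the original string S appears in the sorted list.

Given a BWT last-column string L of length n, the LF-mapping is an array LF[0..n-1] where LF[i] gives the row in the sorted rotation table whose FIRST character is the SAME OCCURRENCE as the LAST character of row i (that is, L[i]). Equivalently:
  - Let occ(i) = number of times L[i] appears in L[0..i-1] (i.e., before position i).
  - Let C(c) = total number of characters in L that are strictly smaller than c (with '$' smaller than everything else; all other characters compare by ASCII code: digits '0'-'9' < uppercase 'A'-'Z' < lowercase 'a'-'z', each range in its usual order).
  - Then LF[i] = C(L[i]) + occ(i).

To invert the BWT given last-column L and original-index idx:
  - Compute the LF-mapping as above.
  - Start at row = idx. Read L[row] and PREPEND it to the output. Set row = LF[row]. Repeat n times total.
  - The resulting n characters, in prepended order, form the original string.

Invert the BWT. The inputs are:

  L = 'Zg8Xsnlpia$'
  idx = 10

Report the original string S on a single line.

LF mapping: 3 5 1 2 10 8 7 9 6 4 0
Walk LF starting at row 10, prepending L[row]:
  step 1: row=10, L[10]='$', prepend. Next row=LF[10]=0
  step 2: row=0, L[0]='Z', prepend. Next row=LF[0]=3
  step 3: row=3, L[3]='X', prepend. Next row=LF[3]=2
  step 4: row=2, L[2]='8', prepend. Next row=LF[2]=1
  step 5: row=1, L[1]='g', prepend. Next row=LF[1]=5
  step 6: row=5, L[5]='n', prepend. Next row=LF[5]=8
  step 7: row=8, L[8]='i', prepend. Next row=LF[8]=6
  step 8: row=6, L[6]='l', prepend. Next row=LF[6]=7
  step 9: row=7, L[7]='p', prepend. Next row=LF[7]=9
  step 10: row=9, L[9]='a', prepend. Next row=LF[9]=4
  step 11: row=4, L[4]='s', prepend. Next row=LF[4]=10
Reversed output: sapling8XZ$

Answer: sapling8XZ$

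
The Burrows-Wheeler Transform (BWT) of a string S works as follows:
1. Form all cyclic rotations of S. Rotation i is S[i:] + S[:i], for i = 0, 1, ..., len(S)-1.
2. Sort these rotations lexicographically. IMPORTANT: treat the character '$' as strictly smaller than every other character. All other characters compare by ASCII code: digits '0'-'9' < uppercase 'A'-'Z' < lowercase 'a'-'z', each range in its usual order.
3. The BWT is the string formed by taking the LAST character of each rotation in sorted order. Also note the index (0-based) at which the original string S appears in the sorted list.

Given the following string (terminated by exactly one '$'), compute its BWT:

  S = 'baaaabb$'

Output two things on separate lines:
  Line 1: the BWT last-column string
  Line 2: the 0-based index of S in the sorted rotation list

Answer: bbaaab$a
6

Derivation:
All 8 rotations (rotation i = S[i:]+S[:i]):
  rot[0] = baaaabb$
  rot[1] = aaaabb$b
  rot[2] = aaabb$ba
  rot[3] = aabb$baa
  rot[4] = abb$baaa
  rot[5] = bb$baaaa
  rot[6] = b$baaaab
  rot[7] = $baaaabb
Sorted (with $ < everything):
  sorted[0] = $baaaabb  (last char: 'b')
  sorted[1] = aaaabb$b  (last char: 'b')
  sorted[2] = aaabb$ba  (last char: 'a')
  sorted[3] = aabb$baa  (last char: 'a')
  sorted[4] = abb$baaa  (last char: 'a')
  sorted[5] = b$baaaab  (last char: 'b')
  sorted[6] = baaaabb$  (last char: '$')
  sorted[7] = bb$baaaa  (last char: 'a')
Last column: bbaaab$a
Original string S is at sorted index 6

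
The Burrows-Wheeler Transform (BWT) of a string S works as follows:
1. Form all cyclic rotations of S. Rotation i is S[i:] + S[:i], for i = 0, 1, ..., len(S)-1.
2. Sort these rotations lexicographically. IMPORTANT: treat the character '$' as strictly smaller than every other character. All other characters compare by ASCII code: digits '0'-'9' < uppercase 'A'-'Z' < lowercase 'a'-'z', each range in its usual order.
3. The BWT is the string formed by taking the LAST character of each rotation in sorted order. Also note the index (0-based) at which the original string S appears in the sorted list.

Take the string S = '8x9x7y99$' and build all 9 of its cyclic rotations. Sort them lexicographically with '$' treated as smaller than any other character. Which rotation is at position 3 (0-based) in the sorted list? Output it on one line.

All 9 rotations (rotation i = S[i:]+S[:i]):
  rot[0] = 8x9x7y99$
  rot[1] = x9x7y99$8
  rot[2] = 9x7y99$8x
  rot[3] = x7y99$8x9
  rot[4] = 7y99$8x9x
  rot[5] = y99$8x9x7
  rot[6] = 99$8x9x7y
  rot[7] = 9$8x9x7y9
  rot[8] = $8x9x7y99
Sorted (with $ < everything):
  sorted[0] = $8x9x7y99
  sorted[1] = 7y99$8x9x
  sorted[2] = 8x9x7y99$
  sorted[3] = 9$8x9x7y9
  sorted[4] = 99$8x9x7y
  sorted[5] = 9x7y99$8x
  sorted[6] = x7y99$8x9
  sorted[7] = x9x7y99$8
  sorted[8] = y99$8x9x7
sorted[3] = 9$8x9x7y9

Answer: 9$8x9x7y9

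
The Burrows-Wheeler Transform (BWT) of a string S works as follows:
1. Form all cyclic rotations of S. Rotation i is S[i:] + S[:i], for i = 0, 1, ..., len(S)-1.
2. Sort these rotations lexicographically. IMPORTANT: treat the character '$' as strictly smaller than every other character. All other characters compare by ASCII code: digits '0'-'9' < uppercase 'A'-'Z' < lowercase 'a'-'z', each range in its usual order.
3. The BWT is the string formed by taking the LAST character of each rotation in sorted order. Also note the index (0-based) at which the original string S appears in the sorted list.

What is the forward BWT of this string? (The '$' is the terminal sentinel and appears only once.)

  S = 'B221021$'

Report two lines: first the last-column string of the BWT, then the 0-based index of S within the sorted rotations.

All 8 rotations (rotation i = S[i:]+S[:i]):
  rot[0] = B221021$
  rot[1] = 221021$B
  rot[2] = 21021$B2
  rot[3] = 1021$B22
  rot[4] = 021$B221
  rot[5] = 21$B2210
  rot[6] = 1$B22102
  rot[7] = $B221021
Sorted (with $ < everything):
  sorted[0] = $B221021  (last char: '1')
  sorted[1] = 021$B221  (last char: '1')
  sorted[2] = 1$B22102  (last char: '2')
  sorted[3] = 1021$B22  (last char: '2')
  sorted[4] = 21$B2210  (last char: '0')
  sorted[5] = 21021$B2  (last char: '2')
  sorted[6] = 221021$B  (last char: 'B')
  sorted[7] = B221021$  (last char: '$')
Last column: 112202B$
Original string S is at sorted index 7

Answer: 112202B$
7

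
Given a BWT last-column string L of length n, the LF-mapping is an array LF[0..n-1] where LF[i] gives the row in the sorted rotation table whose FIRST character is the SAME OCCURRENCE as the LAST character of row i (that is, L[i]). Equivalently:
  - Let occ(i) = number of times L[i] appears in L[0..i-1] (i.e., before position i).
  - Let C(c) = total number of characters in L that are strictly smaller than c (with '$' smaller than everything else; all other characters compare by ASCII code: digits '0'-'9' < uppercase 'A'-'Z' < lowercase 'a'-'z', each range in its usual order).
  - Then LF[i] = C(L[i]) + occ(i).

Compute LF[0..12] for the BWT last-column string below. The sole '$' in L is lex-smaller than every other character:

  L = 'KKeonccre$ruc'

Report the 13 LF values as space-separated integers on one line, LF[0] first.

Answer: 1 2 6 9 8 3 4 10 7 0 11 12 5

Derivation:
Char counts: '$':1, 'K':2, 'c':3, 'e':2, 'n':1, 'o':1, 'r':2, 'u':1
C (first-col start): C('$')=0, C('K')=1, C('c')=3, C('e')=6, C('n')=8, C('o')=9, C('r')=10, C('u')=12
L[0]='K': occ=0, LF[0]=C('K')+0=1+0=1
L[1]='K': occ=1, LF[1]=C('K')+1=1+1=2
L[2]='e': occ=0, LF[2]=C('e')+0=6+0=6
L[3]='o': occ=0, LF[3]=C('o')+0=9+0=9
L[4]='n': occ=0, LF[4]=C('n')+0=8+0=8
L[5]='c': occ=0, LF[5]=C('c')+0=3+0=3
L[6]='c': occ=1, LF[6]=C('c')+1=3+1=4
L[7]='r': occ=0, LF[7]=C('r')+0=10+0=10
L[8]='e': occ=1, LF[8]=C('e')+1=6+1=7
L[9]='$': occ=0, LF[9]=C('$')+0=0+0=0
L[10]='r': occ=1, LF[10]=C('r')+1=10+1=11
L[11]='u': occ=0, LF[11]=C('u')+0=12+0=12
L[12]='c': occ=2, LF[12]=C('c')+2=3+2=5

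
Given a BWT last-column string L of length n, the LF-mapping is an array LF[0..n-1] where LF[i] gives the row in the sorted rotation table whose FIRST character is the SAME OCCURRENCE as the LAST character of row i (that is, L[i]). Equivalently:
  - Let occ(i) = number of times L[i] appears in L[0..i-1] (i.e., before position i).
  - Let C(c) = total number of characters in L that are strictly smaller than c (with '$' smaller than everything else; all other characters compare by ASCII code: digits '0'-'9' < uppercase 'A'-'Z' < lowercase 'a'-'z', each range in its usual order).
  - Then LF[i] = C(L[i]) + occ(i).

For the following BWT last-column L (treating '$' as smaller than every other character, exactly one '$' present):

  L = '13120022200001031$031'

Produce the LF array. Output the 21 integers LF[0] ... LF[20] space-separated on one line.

Answer: 9 18 10 14 1 2 15 16 17 3 4 5 6 11 7 19 12 0 8 20 13

Derivation:
Char counts: '$':1, '0':8, '1':5, '2':4, '3':3
C (first-col start): C('$')=0, C('0')=1, C('1')=9, C('2')=14, C('3')=18
L[0]='1': occ=0, LF[0]=C('1')+0=9+0=9
L[1]='3': occ=0, LF[1]=C('3')+0=18+0=18
L[2]='1': occ=1, LF[2]=C('1')+1=9+1=10
L[3]='2': occ=0, LF[3]=C('2')+0=14+0=14
L[4]='0': occ=0, LF[4]=C('0')+0=1+0=1
L[5]='0': occ=1, LF[5]=C('0')+1=1+1=2
L[6]='2': occ=1, LF[6]=C('2')+1=14+1=15
L[7]='2': occ=2, LF[7]=C('2')+2=14+2=16
L[8]='2': occ=3, LF[8]=C('2')+3=14+3=17
L[9]='0': occ=2, LF[9]=C('0')+2=1+2=3
L[10]='0': occ=3, LF[10]=C('0')+3=1+3=4
L[11]='0': occ=4, LF[11]=C('0')+4=1+4=5
L[12]='0': occ=5, LF[12]=C('0')+5=1+5=6
L[13]='1': occ=2, LF[13]=C('1')+2=9+2=11
L[14]='0': occ=6, LF[14]=C('0')+6=1+6=7
L[15]='3': occ=1, LF[15]=C('3')+1=18+1=19
L[16]='1': occ=3, LF[16]=C('1')+3=9+3=12
L[17]='$': occ=0, LF[17]=C('$')+0=0+0=0
L[18]='0': occ=7, LF[18]=C('0')+7=1+7=8
L[19]='3': occ=2, LF[19]=C('3')+2=18+2=20
L[20]='1': occ=4, LF[20]=C('1')+4=9+4=13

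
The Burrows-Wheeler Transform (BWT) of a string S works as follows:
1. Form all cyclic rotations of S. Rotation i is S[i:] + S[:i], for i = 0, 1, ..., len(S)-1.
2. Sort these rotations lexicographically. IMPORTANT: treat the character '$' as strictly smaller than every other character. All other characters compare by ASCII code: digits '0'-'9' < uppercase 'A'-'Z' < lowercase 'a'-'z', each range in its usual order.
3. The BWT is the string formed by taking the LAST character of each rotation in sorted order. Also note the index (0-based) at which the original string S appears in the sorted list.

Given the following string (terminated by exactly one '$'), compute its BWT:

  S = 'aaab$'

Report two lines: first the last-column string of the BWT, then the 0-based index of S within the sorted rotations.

All 5 rotations (rotation i = S[i:]+S[:i]):
  rot[0] = aaab$
  rot[1] = aab$a
  rot[2] = ab$aa
  rot[3] = b$aaa
  rot[4] = $aaab
Sorted (with $ < everything):
  sorted[0] = $aaab  (last char: 'b')
  sorted[1] = aaab$  (last char: '$')
  sorted[2] = aab$a  (last char: 'a')
  sorted[3] = ab$aa  (last char: 'a')
  sorted[4] = b$aaa  (last char: 'a')
Last column: b$aaa
Original string S is at sorted index 1

Answer: b$aaa
1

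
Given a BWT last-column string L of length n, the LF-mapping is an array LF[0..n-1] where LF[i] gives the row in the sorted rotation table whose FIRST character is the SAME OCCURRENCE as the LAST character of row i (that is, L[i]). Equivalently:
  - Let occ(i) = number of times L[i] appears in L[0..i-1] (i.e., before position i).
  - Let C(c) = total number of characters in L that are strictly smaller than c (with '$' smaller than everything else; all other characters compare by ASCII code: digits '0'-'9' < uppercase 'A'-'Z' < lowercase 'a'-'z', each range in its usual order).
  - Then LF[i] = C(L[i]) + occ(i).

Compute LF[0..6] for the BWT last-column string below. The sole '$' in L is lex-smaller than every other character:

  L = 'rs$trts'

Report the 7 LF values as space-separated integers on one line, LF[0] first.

Char counts: '$':1, 'r':2, 's':2, 't':2
C (first-col start): C('$')=0, C('r')=1, C('s')=3, C('t')=5
L[0]='r': occ=0, LF[0]=C('r')+0=1+0=1
L[1]='s': occ=0, LF[1]=C('s')+0=3+0=3
L[2]='$': occ=0, LF[2]=C('$')+0=0+0=0
L[3]='t': occ=0, LF[3]=C('t')+0=5+0=5
L[4]='r': occ=1, LF[4]=C('r')+1=1+1=2
L[5]='t': occ=1, LF[5]=C('t')+1=5+1=6
L[6]='s': occ=1, LF[6]=C('s')+1=3+1=4

Answer: 1 3 0 5 2 6 4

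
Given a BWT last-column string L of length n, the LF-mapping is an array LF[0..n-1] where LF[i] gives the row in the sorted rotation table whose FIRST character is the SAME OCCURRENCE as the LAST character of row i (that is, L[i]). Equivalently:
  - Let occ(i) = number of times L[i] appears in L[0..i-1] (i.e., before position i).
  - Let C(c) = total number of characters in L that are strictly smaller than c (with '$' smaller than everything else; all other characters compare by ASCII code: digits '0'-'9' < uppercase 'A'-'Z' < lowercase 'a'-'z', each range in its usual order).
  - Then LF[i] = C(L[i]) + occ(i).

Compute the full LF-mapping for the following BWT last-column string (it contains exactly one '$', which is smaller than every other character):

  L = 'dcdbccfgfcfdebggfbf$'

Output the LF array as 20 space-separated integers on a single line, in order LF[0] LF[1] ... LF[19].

Answer: 8 4 9 1 5 6 12 17 13 7 14 10 11 2 18 19 15 3 16 0

Derivation:
Char counts: '$':1, 'b':3, 'c':4, 'd':3, 'e':1, 'f':5, 'g':3
C (first-col start): C('$')=0, C('b')=1, C('c')=4, C('d')=8, C('e')=11, C('f')=12, C('g')=17
L[0]='d': occ=0, LF[0]=C('d')+0=8+0=8
L[1]='c': occ=0, LF[1]=C('c')+0=4+0=4
L[2]='d': occ=1, LF[2]=C('d')+1=8+1=9
L[3]='b': occ=0, LF[3]=C('b')+0=1+0=1
L[4]='c': occ=1, LF[4]=C('c')+1=4+1=5
L[5]='c': occ=2, LF[5]=C('c')+2=4+2=6
L[6]='f': occ=0, LF[6]=C('f')+0=12+0=12
L[7]='g': occ=0, LF[7]=C('g')+0=17+0=17
L[8]='f': occ=1, LF[8]=C('f')+1=12+1=13
L[9]='c': occ=3, LF[9]=C('c')+3=4+3=7
L[10]='f': occ=2, LF[10]=C('f')+2=12+2=14
L[11]='d': occ=2, LF[11]=C('d')+2=8+2=10
L[12]='e': occ=0, LF[12]=C('e')+0=11+0=11
L[13]='b': occ=1, LF[13]=C('b')+1=1+1=2
L[14]='g': occ=1, LF[14]=C('g')+1=17+1=18
L[15]='g': occ=2, LF[15]=C('g')+2=17+2=19
L[16]='f': occ=3, LF[16]=C('f')+3=12+3=15
L[17]='b': occ=2, LF[17]=C('b')+2=1+2=3
L[18]='f': occ=4, LF[18]=C('f')+4=12+4=16
L[19]='$': occ=0, LF[19]=C('$')+0=0+0=0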